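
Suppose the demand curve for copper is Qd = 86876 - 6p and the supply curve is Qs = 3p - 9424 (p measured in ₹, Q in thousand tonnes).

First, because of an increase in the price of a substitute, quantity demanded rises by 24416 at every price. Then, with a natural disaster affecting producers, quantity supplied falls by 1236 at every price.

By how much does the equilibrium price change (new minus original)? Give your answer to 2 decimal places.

Before the shock: 86876 - 6p = 3p - 9424 ⇒ 96300 = 9p ⇒ p = 10700, Q = 22676.
The shock moves the curves to Qd = 111292 - 6p and Qs = 3p - 10660.
Setting them equal: 111292 - 6p = 3p - 10660 → 121952 = 9p, so p = 121952/9 ≈ 13550.2222 and Q = 89972/3 ≈ 29990.6667.
Δp = 13550.2222 − 10700 = +2850.22.

+2850.22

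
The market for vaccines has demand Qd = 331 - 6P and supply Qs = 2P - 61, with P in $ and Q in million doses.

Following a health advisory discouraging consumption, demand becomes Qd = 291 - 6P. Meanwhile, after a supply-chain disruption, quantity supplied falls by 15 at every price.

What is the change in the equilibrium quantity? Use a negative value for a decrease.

Initially, 331 - 6P = 2P - 61, so 392 = 8P and P = 49, Q = 37.
The new curves are Qd = 291 - 6P (demand) and Qs = 2P - 76 (supply).
Setting them equal: 291 - 6P = 2P - 76 → 367 = 8P, so P = 45.875 and Q = 15.75.
ΔQ = 15.75 − 37 = -21.25.

-21.25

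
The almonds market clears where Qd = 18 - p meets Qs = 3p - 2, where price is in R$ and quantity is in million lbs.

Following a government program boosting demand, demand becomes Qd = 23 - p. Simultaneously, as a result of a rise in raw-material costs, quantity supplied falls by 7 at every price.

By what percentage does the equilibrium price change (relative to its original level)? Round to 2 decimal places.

Initially, 18 - p = 3p - 2, so 20 = 4p and p = 5, Q = 13.
The new curves are Qd = 23 - p (demand) and Qs = 3p - 9 (supply).
Equate the new curves: 23 - p = 3p - 9, giving 32 = 4p, p = 8, Q = 15.
%Δp = (8 − 5) / 5 × 100 = +60.00%.

+60.00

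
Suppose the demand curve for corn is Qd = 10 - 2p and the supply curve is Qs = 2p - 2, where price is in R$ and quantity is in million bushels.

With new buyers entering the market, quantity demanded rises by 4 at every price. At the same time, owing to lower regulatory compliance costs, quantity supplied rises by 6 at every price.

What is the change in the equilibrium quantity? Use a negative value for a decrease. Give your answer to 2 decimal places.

+5.00

Solve the original market: 10 - 2p = 2p - 2, hence p = 3 and Q = 4.
The new curves are Qd = 14 - 2p (demand) and Qs = 2p + 4 (supply).
Clearing the new market: 14 - 2p = 2p + 4, so p = 2.5 and Q = 9.
ΔQ = 9 − 4 = +5.00.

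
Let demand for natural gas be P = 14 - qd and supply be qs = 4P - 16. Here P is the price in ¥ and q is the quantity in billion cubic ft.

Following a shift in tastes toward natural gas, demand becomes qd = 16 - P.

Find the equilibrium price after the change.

Before the shock: 14 - P = 4P - 16 ⇒ 30 = 5P ⇒ P = 6, q = 8.
With the change applied: demand qd = 16 - P, supply qs = 4P - 16.
New equilibrium: 16 - P = 4P - 16 ⇒ 32 = 5P ⇒ P = 6.4, q = 9.6.

6.4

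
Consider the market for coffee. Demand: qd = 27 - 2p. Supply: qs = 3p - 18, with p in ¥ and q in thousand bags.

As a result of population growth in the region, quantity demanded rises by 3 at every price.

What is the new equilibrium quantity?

Solve the original market: 27 - 2p = 3p - 18, hence p = 9 and q = 9.
The new curves are qd = 30 - 2p (demand) and qs = 3p - 18 (supply).
Setting them equal: 30 - 2p = 3p - 18 → 48 = 5p, so p = 9.6 and q = 10.8.

10.8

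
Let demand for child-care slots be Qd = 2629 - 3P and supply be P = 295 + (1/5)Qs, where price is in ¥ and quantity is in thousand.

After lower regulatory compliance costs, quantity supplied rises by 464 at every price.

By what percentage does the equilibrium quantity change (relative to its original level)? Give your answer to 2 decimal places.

Solve the original market: 2629 - 3P = 5P - 1475, hence P = 513 and Q = 1090.
The shock moves the curves to Qd = 2629 - 3P and Qs = 5P - 1011.
Equate the new curves: 2629 - 3P = 5P - 1011, giving 3640 = 8P, P = 455, Q = 1264.
%ΔQ = (1264 − 1090) / 1090 × 100 = +15.96%.

+15.96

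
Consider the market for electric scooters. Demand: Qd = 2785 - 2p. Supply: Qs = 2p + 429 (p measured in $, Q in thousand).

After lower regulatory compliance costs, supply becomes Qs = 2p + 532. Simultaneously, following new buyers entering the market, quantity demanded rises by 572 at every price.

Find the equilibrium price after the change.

Before the shock: 2785 - 2p = 2p + 429 ⇒ 2356 = 4p ⇒ p = 589, Q = 1607.
The shock moves the curves to Qd = 3357 - 2p and Qs = 2p + 532.
Clearing the new market: 3357 - 2p = 2p + 532, so p = 706.25 and Q = 1944.5.

706.25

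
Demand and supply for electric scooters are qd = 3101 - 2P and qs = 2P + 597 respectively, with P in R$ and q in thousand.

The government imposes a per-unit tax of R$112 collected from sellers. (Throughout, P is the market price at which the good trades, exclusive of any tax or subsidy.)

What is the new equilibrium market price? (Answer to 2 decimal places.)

682.00

Original equilibrium: 3101 - 2P = 2P + 597 gives 2504 = 4P, so P = 626 and q = 1849.
Since sellers keep the price net of the tax, the effective supply curve becomes qs = 2P + 373.
Setting them equal: 3101 - 2P = 2P + 373 → 2728 = 4P, so P = 682 and q = 1737.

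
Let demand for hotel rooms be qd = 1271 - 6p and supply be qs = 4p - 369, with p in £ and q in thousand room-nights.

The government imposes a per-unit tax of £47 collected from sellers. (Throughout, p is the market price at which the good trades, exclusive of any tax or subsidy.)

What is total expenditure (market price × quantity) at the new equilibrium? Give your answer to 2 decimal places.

Initially, 1271 - 6p = 4p - 369, so 1640 = 10p and p = 164, q = 287.
Since sellers keep the price net of the tax, the effective supply curve becomes qs = 4p - 557.
Equate the new curves: 1271 - 6p = 4p - 557, giving 1828 = 10p, p = 182.8, q = 174.2.
New expenditure = 182.8 × 174.2 = 31843.76.

31843.76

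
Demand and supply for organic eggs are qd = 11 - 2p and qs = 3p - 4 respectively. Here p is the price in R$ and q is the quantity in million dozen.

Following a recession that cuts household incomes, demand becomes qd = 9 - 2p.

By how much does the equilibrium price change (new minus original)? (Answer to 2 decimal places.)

Original equilibrium: 11 - 2p = 3p - 4 gives 15 = 5p, so p = 3 and q = 5.
After the shift, demand is qd = 9 - 2p and supply is qs = 3p - 4.
Equate the new curves: 9 - 2p = 3p - 4, giving 13 = 5p, p = 2.6, q = 3.8.
Δp = 2.6 − 3 = -0.40.

-0.40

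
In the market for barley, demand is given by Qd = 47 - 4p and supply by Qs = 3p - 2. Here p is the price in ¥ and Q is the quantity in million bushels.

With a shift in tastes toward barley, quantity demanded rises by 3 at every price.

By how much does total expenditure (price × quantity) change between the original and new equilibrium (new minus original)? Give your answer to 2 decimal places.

+17.69

Solve the original market: 47 - 4p = 3p - 2, hence p = 7 and Q = 19.
The shock moves the curves to Qd = 50 - 4p and Qs = 3p - 2.
Clearing the new market: 50 - 4p = 3p - 2, so p = 52/7 ≈ 7.4286 and Q = 142/7 ≈ 20.2857.
Expenditure moves from 7×19 = 133 to 7.4286×20.2857 = 150.6939; change = +17.69.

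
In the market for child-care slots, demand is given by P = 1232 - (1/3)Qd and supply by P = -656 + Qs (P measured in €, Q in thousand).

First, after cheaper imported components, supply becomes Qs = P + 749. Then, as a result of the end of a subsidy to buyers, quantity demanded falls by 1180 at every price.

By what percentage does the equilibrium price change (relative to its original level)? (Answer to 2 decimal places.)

-41.88

Initially, 3696 - 3P = P + 656, so 3040 = 4P and P = 760, Q = 1416.
The shock moves the curves to Qd = 2516 - 3P and Qs = P + 749.
Setting them equal: 2516 - 3P = P + 749 → 1767 = 4P, so P = 441.75 and Q = 1190.75.
%ΔP = (441.75 − 760) / 760 × 100 = -41.88%.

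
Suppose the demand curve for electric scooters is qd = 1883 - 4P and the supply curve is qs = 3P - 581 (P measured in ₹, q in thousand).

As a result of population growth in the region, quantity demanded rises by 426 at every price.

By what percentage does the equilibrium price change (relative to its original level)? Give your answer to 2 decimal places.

Initially, 1883 - 4P = 3P - 581, so 2464 = 7P and P = 352, q = 475.
With the change applied: demand qd = 2309 - 4P, supply qs = 3P - 581.
Clearing the new market: 2309 - 4P = 3P - 581, so P = 2890/7 ≈ 412.8571 and q = 4603/7 ≈ 657.5714.
%ΔP = (412.8571 − 352) / 352 × 100 = +17.29%.

+17.29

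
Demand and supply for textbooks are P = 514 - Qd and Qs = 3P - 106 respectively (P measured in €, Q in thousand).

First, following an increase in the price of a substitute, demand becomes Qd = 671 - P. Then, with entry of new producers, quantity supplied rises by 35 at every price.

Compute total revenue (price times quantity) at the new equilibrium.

90060.25

Solve the original market: 514 - P = 3P - 106, hence P = 155 and Q = 359.
The shock moves the curves to Qd = 671 - P and Qs = 3P - 71.
Setting them equal: 671 - P = 3P - 71 → 742 = 4P, so P = 185.5 and Q = 485.5.
New expenditure = 185.5 × 485.5 = 90060.25.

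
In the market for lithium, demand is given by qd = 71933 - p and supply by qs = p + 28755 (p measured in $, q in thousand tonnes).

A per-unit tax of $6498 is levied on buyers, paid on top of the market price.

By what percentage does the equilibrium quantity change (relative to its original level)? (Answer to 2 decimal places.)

Original equilibrium: 71933 - p = p + 28755 gives 43178 = 2p, so p = 21589 and q = 50344.
Since buyers pay the price plus the tax, the effective demand curve becomes qd = 65435 - p.
Setting them equal: 65435 - p = p + 28755 → 36680 = 2p, so p = 18340 and q = 47095.
%Δq = (47095 − 50344) / 50344 × 100 = -6.45%.

-6.45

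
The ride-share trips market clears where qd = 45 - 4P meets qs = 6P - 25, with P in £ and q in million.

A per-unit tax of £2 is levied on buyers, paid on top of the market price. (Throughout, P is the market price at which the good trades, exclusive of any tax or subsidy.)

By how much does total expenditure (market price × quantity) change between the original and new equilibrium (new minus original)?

Initially, 45 - 4P = 6P - 25, so 70 = 10P and P = 7, q = 17.
Since buyers pay the price plus the tax, the effective demand curve becomes qd = 37 - 4P.
New equilibrium: 37 - 4P = 6P - 25 ⇒ 62 = 10P ⇒ P = 6.2, q = 12.2.
Expenditure moves from 7×17 = 119 to 6.2×12.2 = 75.64; change = -43.36.

-43.36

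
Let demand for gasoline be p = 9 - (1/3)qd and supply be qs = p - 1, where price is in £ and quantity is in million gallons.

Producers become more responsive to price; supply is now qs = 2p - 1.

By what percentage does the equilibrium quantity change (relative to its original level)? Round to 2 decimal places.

+70.00

Before the shock: 27 - 3p = p - 1 ⇒ 28 = 4p ⇒ p = 7, q = 6.
After the shift, demand is qd = 27 - 3p and supply is qs = 2p - 1.
Equate the new curves: 27 - 3p = 2p - 1, giving 28 = 5p, p = 5.6, q = 10.2.
%Δq = (10.2 − 6) / 6 × 100 = +70.00%.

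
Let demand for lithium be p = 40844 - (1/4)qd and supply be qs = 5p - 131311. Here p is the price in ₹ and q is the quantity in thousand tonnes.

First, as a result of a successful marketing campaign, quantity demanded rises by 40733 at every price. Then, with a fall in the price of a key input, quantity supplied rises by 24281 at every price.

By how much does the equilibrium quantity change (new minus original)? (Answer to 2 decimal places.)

Solve the original market: 163376 - 4p = 5p - 131311, hence p = 32743 and q = 32404.
After the shift, demand is qd = 204109 - 4p and supply is qs = 5p - 107030.
Setting them equal: 204109 - 4p = 5p - 107030 → 311139 = 9p, so p = 34571 and q = 65825.
Δq = 65825 − 32404 = +33421.00.

+33421.00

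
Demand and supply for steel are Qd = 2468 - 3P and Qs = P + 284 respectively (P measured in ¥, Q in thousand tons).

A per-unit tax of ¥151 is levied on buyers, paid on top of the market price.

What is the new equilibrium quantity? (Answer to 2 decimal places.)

Solve the original market: 2468 - 3P = P + 284, hence P = 546 and Q = 830.
Since buyers pay the price plus the tax, the effective demand curve becomes Qd = 2015 - 3P.
New equilibrium: 2015 - 3P = P + 284 ⇒ 1731 = 4P ⇒ P = 432.75, Q = 716.75.

716.75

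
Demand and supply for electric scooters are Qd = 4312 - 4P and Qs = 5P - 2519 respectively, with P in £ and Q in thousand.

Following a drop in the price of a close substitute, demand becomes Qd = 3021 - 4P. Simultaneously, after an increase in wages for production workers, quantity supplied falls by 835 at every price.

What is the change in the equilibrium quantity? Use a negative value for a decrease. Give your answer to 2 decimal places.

Original equilibrium: 4312 - 4P = 5P - 2519 gives 6831 = 9P, so P = 759 and Q = 1276.
The shock moves the curves to Qd = 3021 - 4P and Qs = 5P - 3354.
Equate the new curves: 3021 - 4P = 5P - 3354, giving 6375 = 9P, P = 2125/3 ≈ 708.3333, Q = 563/3 ≈ 187.6667.
ΔQ = 187.6667 − 1276 = -1088.33.

-1088.33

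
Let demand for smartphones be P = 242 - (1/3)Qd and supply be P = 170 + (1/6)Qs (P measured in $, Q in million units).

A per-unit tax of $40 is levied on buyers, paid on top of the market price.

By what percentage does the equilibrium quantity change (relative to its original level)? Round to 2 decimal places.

-55.56

Solve the original market: 726 - 3P = 6P - 1020, hence P = 194 and Q = 144.
Since buyers pay the price plus the tax, the effective demand curve becomes Qd = 606 - 3P.
Clearing the new market: 606 - 3P = 6P - 1020, so P = 542/3 ≈ 180.6667 and Q = 64.
%ΔQ = (64 − 144) / 144 × 100 = -55.56%.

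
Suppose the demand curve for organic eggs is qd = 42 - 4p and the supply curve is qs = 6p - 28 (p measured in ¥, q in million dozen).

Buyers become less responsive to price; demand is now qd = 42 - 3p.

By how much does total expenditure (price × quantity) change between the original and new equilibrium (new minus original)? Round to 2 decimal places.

+47.19

Original equilibrium: 42 - 4p = 6p - 28 gives 70 = 10p, so p = 7 and q = 14.
With the change applied: demand qd = 42 - 3p, supply qs = 6p - 28.
Clearing the new market: 42 - 3p = 6p - 28, so p = 70/9 ≈ 7.7778 and q = 56/3 ≈ 18.6667.
Expenditure moves from 7×14 = 98 to 7.7778×18.6667 = 145.1852; change = +47.19.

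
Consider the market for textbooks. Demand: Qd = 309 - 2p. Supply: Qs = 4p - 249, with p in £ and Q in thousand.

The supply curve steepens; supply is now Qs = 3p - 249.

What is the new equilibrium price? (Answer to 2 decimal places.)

Before the shock: 309 - 2p = 4p - 249 ⇒ 558 = 6p ⇒ p = 93, Q = 123.
After the shift, demand is Qd = 309 - 2p and supply is Qs = 3p - 249.
Equate the new curves: 309 - 2p = 3p - 249, giving 558 = 5p, p = 111.6, Q = 85.8.

111.60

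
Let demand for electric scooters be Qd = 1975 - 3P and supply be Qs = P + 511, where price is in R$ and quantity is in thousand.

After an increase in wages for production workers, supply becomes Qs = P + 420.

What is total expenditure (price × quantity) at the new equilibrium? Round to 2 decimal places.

Original equilibrium: 1975 - 3P = P + 511 gives 1464 = 4P, so P = 366 and Q = 877.
After the shift, demand is Qd = 1975 - 3P and supply is Qs = P + 420.
New equilibrium: 1975 - 3P = P + 420 ⇒ 1555 = 4P ⇒ P = 388.75, Q = 808.75.
New expenditure = 388.75 × 808.75 = 314401.56.

314401.56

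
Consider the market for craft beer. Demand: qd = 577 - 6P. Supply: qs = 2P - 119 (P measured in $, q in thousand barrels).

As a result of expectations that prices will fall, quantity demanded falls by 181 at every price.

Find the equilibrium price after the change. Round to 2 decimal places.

Solve the original market: 577 - 6P = 2P - 119, hence P = 87 and q = 55.
The shock moves the curves to qd = 396 - 6P and qs = 2P - 119.
New equilibrium: 396 - 6P = 2P - 119 ⇒ 515 = 8P ⇒ P = 64.375, q = 9.75.

64.38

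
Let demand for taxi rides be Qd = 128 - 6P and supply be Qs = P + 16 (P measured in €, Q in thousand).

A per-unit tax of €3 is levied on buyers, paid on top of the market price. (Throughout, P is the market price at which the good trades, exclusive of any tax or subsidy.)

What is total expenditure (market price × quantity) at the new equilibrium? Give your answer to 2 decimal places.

Before the shock: 128 - 6P = P + 16 ⇒ 112 = 7P ⇒ P = 16, Q = 32.
Since buyers pay the price plus the tax, the effective demand curve becomes Qd = 110 - 6P.
Setting them equal: 110 - 6P = P + 16 → 94 = 7P, so P = 94/7 ≈ 13.4286 and Q = 206/7 ≈ 29.4286.
New expenditure = 13.4286 × 29.4286 = 395.18.

395.18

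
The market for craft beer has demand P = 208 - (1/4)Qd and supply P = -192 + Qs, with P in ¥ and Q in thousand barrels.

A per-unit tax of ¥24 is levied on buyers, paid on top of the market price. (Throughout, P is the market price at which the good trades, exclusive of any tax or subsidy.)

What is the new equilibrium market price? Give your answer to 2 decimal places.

Before the shock: 832 - 4P = P + 192 ⇒ 640 = 5P ⇒ P = 128, Q = 320.
Since buyers pay the price plus the tax, the effective demand curve becomes Qd = 736 - 4P.
New equilibrium: 736 - 4P = P + 192 ⇒ 544 = 5P ⇒ P = 108.8, Q = 300.8.

108.80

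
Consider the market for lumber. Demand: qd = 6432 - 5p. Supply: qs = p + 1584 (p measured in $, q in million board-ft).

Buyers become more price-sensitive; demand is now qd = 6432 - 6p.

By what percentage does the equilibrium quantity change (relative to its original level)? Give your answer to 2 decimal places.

-4.83

Original equilibrium: 6432 - 5p = p + 1584 gives 4848 = 6p, so p = 808 and q = 2392.
The new curves are qd = 6432 - 6p (demand) and qs = p + 1584 (supply).
Setting them equal: 6432 - 6p = p + 1584 → 4848 = 7p, so p = 4848/7 ≈ 692.5714 and q = 15936/7 ≈ 2276.5714.
%Δq = (2276.5714 − 2392) / 2392 × 100 = -4.83%.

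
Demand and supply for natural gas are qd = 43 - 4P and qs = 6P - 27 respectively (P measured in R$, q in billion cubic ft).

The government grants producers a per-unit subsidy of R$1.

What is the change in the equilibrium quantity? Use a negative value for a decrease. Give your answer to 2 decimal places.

Original equilibrium: 43 - 4P = 6P - 27 gives 70 = 10P, so P = 7 and q = 15.
Since sellers receive the price plus the subsidy, the effective supply curve becomes qs = 6P - 21.
Clearing the new market: 43 - 4P = 6P - 21, so P = 6.4 and q = 17.4.
Δq = 17.4 − 15 = +2.40.

+2.40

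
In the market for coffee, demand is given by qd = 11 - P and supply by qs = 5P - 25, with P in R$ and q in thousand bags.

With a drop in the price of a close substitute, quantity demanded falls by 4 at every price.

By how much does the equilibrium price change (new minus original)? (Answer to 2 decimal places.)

Solve the original market: 11 - P = 5P - 25, hence P = 6 and q = 5.
The shock moves the curves to qd = 7 - P and qs = 5P - 25.
Clearing the new market: 7 - P = 5P - 25, so P = 16/3 ≈ 5.3333 and q = 5/3 ≈ 1.6667.
ΔP = 5.3333 − 6 = -0.67.

-0.67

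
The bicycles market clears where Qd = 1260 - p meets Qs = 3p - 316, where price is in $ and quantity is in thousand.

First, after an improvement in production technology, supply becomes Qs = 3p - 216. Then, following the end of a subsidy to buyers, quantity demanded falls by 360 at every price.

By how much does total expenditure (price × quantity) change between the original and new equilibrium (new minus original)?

Initially, 1260 - p = 3p - 316, so 1576 = 4p and p = 394, Q = 866.
The new curves are Qd = 900 - p (demand) and Qs = 3p - 216 (supply).
Clearing the new market: 900 - p = 3p - 216, so p = 279 and Q = 621.
Expenditure moves from 394×866 = 341204 to 279×621 = 173259; change = -167945.

-167945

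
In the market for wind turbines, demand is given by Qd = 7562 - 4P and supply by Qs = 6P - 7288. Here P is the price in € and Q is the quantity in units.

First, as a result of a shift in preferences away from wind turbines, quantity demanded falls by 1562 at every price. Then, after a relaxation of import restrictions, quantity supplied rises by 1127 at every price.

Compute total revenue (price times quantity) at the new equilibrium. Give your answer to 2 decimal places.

Original equilibrium: 7562 - 4P = 6P - 7288 gives 14850 = 10P, so P = 1485 and Q = 1622.
The shock moves the curves to Qd = 6000 - 4P and Qs = 6P - 6161.
Setting them equal: 6000 - 4P = 6P - 6161 → 12161 = 10P, so P = 1216.1 and Q = 1135.6.
New expenditure = 1216.1 × 1135.6 = 1381003.16.

1381003.16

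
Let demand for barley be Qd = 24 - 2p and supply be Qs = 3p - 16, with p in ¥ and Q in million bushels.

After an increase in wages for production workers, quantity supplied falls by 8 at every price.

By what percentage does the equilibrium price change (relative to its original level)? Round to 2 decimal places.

+20.00

Original equilibrium: 24 - 2p = 3p - 16 gives 40 = 5p, so p = 8 and Q = 8.
The shock moves the curves to Qd = 24 - 2p and Qs = 3p - 24.
Equate the new curves: 24 - 2p = 3p - 24, giving 48 = 5p, p = 9.6, Q = 4.8.
%Δp = (9.6 − 8) / 8 × 100 = +20.00%.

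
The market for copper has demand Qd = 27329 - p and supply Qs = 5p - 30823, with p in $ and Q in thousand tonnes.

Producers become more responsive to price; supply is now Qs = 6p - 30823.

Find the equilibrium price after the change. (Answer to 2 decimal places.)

Initially, 27329 - p = 5p - 30823, so 58152 = 6p and p = 9692, Q = 17637.
With the change applied: demand Qd = 27329 - p, supply Qs = 6p - 30823.
Setting them equal: 27329 - p = 6p - 30823 → 58152 = 7p, so p = 58152/7 ≈ 8307.4286 and Q = 133151/7 ≈ 19021.5714.

8307.43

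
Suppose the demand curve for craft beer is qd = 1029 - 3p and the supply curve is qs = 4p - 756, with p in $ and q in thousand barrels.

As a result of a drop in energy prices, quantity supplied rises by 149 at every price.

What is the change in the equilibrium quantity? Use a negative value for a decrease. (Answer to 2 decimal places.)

Before the shock: 1029 - 3p = 4p - 756 ⇒ 1785 = 7p ⇒ p = 255, q = 264.
The new curves are qd = 1029 - 3p (demand) and qs = 4p - 607 (supply).
Equate the new curves: 1029 - 3p = 4p - 607, giving 1636 = 7p, p = 1636/7 ≈ 233.7143, q = 2295/7 ≈ 327.8571.
Δq = 327.8571 − 264 = +63.86.

+63.86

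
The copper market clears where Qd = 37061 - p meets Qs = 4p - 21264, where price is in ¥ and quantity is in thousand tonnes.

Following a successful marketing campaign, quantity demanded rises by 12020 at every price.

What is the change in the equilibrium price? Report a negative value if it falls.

Initially, 37061 - p = 4p - 21264, so 58325 = 5p and p = 11665, Q = 25396.
The new curves are Qd = 49081 - p (demand) and Qs = 4p - 21264 (supply).
Clearing the new market: 49081 - p = 4p - 21264, so p = 14069 and Q = 35012.
Δp = 14069 − 11665 = +2404.

+2404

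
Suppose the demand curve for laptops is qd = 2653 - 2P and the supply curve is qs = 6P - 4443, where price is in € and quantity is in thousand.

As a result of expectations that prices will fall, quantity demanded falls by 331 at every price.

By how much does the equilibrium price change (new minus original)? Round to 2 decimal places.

-41.38

Before the shock: 2653 - 2P = 6P - 4443 ⇒ 7096 = 8P ⇒ P = 887, q = 879.
With the change applied: demand qd = 2322 - 2P, supply qs = 6P - 4443.
Clearing the new market: 2322 - 2P = 6P - 4443, so P = 845.625 and q = 630.75.
ΔP = 845.625 − 887 = -41.38.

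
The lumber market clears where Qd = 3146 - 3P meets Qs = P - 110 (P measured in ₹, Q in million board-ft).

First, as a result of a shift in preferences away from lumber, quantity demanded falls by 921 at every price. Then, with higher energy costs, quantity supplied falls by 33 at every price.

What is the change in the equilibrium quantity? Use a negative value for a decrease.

Original equilibrium: 3146 - 3P = P - 110 gives 3256 = 4P, so P = 814 and Q = 704.
The shock moves the curves to Qd = 2225 - 3P and Qs = P - 143.
Equate the new curves: 2225 - 3P = P - 143, giving 2368 = 4P, P = 592, Q = 449.
ΔQ = 449 − 704 = -255.

-255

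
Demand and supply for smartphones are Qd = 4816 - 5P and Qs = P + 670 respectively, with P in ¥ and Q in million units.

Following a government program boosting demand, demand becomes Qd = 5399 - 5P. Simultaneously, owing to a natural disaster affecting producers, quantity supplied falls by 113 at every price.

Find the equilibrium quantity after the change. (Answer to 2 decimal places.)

Initially, 4816 - 5P = P + 670, so 4146 = 6P and P = 691, Q = 1361.
After the shift, demand is Qd = 5399 - 5P and supply is Qs = P + 557.
Equate the new curves: 5399 - 5P = P + 557, giving 4842 = 6P, P = 807, Q = 1364.

1364.00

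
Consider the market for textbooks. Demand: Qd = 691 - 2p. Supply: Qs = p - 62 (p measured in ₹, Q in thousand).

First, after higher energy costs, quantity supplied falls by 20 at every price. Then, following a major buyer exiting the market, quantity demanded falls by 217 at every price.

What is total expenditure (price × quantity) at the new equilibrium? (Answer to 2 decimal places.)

Solve the original market: 691 - 2p = p - 62, hence p = 251 and Q = 189.
With the change applied: demand Qd = 474 - 2p, supply Qs = p - 82.
New equilibrium: 474 - 2p = p - 82 ⇒ 556 = 3p ⇒ p = 556/3 ≈ 185.3333, Q = 310/3 ≈ 103.3333.
New expenditure = 185.3333 × 103.3333 = 19151.11.

19151.11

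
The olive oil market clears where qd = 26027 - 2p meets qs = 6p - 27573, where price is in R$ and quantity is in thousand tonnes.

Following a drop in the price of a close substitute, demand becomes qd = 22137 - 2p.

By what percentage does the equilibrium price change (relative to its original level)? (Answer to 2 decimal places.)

-7.26

Initially, 26027 - 2p = 6p - 27573, so 53600 = 8p and p = 6700, q = 12627.
With the change applied: demand qd = 22137 - 2p, supply qs = 6p - 27573.
Setting them equal: 22137 - 2p = 6p - 27573 → 49710 = 8p, so p = 6213.75 and q = 9709.5.
%Δp = (6213.75 − 6700) / 6700 × 100 = -7.26%.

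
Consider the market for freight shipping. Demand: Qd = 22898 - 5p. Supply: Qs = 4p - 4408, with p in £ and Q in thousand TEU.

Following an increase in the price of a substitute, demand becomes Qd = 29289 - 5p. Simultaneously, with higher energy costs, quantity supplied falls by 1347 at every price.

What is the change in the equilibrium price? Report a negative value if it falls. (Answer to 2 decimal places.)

Before the shock: 22898 - 5p = 4p - 4408 ⇒ 27306 = 9p ⇒ p = 3034, Q = 7728.
After the shift, demand is Qd = 29289 - 5p and supply is Qs = 4p - 5755.
New equilibrium: 29289 - 5p = 4p - 5755 ⇒ 35044 = 9p ⇒ p = 35044/9 ≈ 3893.7778, Q = 88381/9 ≈ 9820.1111.
Δp = 3893.7778 − 3034 = +859.78.

+859.78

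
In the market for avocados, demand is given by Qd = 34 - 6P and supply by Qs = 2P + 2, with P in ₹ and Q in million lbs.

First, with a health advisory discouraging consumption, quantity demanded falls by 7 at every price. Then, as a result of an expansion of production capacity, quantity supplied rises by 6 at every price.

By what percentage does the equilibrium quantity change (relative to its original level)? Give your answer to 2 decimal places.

Solve the original market: 34 - 6P = 2P + 2, hence P = 4 and Q = 10.
With the change applied: demand Qd = 27 - 6P, supply Qs = 2P + 8.
New equilibrium: 27 - 6P = 2P + 8 ⇒ 19 = 8P ⇒ P = 2.375, Q = 12.75.
%ΔQ = (12.75 − 10) / 10 × 100 = +27.50%.

+27.50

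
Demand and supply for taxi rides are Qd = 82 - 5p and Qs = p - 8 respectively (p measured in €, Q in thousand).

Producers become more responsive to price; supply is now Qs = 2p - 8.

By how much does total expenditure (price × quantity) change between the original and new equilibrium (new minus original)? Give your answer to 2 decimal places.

+122.76

Solve the original market: 82 - 5p = p - 8, hence p = 15 and Q = 7.
After the shift, demand is Qd = 82 - 5p and supply is Qs = 2p - 8.
Equate the new curves: 82 - 5p = 2p - 8, giving 90 = 7p, p = 90/7 ≈ 12.8571, Q = 124/7 ≈ 17.7143.
Expenditure moves from 15×7 = 105 to 12.8571×17.7143 = 227.7551; change = +122.76.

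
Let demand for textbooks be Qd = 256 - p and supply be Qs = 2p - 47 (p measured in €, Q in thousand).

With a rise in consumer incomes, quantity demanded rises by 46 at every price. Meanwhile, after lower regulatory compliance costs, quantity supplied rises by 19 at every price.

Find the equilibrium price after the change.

110

Before the shock: 256 - p = 2p - 47 ⇒ 303 = 3p ⇒ p = 101, Q = 155.
The new curves are Qd = 302 - p (demand) and Qs = 2p - 28 (supply).
Clearing the new market: 302 - p = 2p - 28, so p = 110 and Q = 192.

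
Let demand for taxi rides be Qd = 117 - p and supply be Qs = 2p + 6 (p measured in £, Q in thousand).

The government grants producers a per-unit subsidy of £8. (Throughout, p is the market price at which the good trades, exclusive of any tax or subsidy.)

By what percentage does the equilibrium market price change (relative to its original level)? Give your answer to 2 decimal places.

Solve the original market: 117 - p = 2p + 6, hence p = 37 and Q = 80.
Since sellers receive the price plus the subsidy, the effective supply curve becomes Qs = 2p + 22.
Equate the new curves: 117 - p = 2p + 22, giving 95 = 3p, p = 95/3 ≈ 31.6667, Q = 256/3 ≈ 85.3333.
%Δp = (31.6667 − 37) / 37 × 100 = -14.41%.

-14.41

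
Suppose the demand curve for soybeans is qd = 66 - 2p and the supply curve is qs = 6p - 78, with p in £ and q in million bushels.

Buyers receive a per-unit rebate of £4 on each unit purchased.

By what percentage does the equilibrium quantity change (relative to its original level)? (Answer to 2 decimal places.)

Before the shock: 66 - 2p = 6p - 78 ⇒ 144 = 8p ⇒ p = 18, q = 30.
Since buyers' out-of-pocket price is the market price minus the rebate, the effective demand curve becomes qd = 74 - 2p.
Equate the new curves: 74 - 2p = 6p - 78, giving 152 = 8p, p = 19, q = 36.
%Δq = (36 − 30) / 30 × 100 = +20.00%.

+20.00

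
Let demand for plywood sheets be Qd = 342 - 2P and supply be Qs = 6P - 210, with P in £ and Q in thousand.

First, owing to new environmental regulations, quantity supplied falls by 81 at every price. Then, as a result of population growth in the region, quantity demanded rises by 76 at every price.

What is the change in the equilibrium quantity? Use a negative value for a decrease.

Original equilibrium: 342 - 2P = 6P - 210 gives 552 = 8P, so P = 69 and Q = 204.
The shock moves the curves to Qd = 418 - 2P and Qs = 6P - 291.
Equate the new curves: 418 - 2P = 6P - 291, giving 709 = 8P, P = 88.625, Q = 240.75.
ΔQ = 240.75 − 204 = +36.75.

+36.75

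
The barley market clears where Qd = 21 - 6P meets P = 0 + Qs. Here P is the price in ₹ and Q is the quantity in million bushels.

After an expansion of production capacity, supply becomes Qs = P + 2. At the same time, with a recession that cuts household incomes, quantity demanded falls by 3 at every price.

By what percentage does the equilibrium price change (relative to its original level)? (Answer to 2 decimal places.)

-23.81

Before the shock: 21 - 6P = P ⇒ 21 = 7P ⇒ P = 3, Q = 3.
With the change applied: demand Qd = 18 - 6P, supply Qs = P + 2.
Setting them equal: 18 - 6P = P + 2 → 16 = 7P, so P = 16/7 ≈ 2.2857 and Q = 30/7 ≈ 4.2857.
%ΔP = (2.2857 − 3) / 3 × 100 = -23.81%.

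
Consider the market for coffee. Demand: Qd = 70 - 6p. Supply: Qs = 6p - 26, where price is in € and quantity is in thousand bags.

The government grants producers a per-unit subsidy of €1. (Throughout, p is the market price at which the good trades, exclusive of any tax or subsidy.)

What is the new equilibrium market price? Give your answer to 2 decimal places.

7.50

Initially, 70 - 6p = 6p - 26, so 96 = 12p and p = 8, Q = 22.
Since sellers receive the price plus the subsidy, the effective supply curve becomes Qs = 6p - 20.
New equilibrium: 70 - 6p = 6p - 20 ⇒ 90 = 12p ⇒ p = 7.5, Q = 25.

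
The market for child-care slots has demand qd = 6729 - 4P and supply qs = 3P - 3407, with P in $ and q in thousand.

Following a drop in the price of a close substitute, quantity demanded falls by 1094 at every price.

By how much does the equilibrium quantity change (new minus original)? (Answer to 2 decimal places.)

Solve the original market: 6729 - 4P = 3P - 3407, hence P = 1448 and q = 937.
The new curves are qd = 5635 - 4P (demand) and qs = 3P - 3407 (supply).
New equilibrium: 5635 - 4P = 3P - 3407 ⇒ 9042 = 7P ⇒ P = 9042/7 ≈ 1291.7143, q = 3277/7 ≈ 468.1429.
Δq = 468.1429 − 937 = -468.86.

-468.86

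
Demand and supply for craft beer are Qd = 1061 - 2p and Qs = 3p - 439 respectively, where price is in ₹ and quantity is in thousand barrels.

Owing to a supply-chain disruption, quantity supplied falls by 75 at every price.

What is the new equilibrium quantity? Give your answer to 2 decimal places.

Initially, 1061 - 2p = 3p - 439, so 1500 = 5p and p = 300, Q = 461.
The shock moves the curves to Qd = 1061 - 2p and Qs = 3p - 514.
New equilibrium: 1061 - 2p = 3p - 514 ⇒ 1575 = 5p ⇒ p = 315, Q = 431.

431.00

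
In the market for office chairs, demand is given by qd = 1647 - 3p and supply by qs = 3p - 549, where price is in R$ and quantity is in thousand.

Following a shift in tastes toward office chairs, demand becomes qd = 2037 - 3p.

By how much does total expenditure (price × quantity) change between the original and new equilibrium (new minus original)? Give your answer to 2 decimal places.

Initially, 1647 - 3p = 3p - 549, so 2196 = 6p and p = 366, q = 549.
With the change applied: demand qd = 2037 - 3p, supply qs = 3p - 549.
Setting them equal: 2037 - 3p = 3p - 549 → 2586 = 6p, so p = 431 and q = 744.
Expenditure moves from 366×549 = 200934 to 431×744 = 320664; change = +119730.00.

+119730.00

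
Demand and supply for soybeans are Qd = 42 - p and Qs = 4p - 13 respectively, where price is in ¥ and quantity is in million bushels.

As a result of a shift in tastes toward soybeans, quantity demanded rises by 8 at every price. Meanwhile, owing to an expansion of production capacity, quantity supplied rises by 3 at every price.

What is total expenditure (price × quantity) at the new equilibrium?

Initially, 42 - p = 4p - 13, so 55 = 5p and p = 11, Q = 31.
The new curves are Qd = 50 - p (demand) and Qs = 4p - 10 (supply).
New equilibrium: 50 - p = 4p - 10 ⇒ 60 = 5p ⇒ p = 12, Q = 38.
New expenditure = 12 × 38 = 456.

456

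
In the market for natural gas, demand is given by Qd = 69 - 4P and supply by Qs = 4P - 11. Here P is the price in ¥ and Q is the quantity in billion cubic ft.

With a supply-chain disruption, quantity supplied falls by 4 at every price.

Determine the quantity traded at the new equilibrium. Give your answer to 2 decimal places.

Before the shock: 69 - 4P = 4P - 11 ⇒ 80 = 8P ⇒ P = 10, Q = 29.
The shock moves the curves to Qd = 69 - 4P and Qs = 4P - 15.
Setting them equal: 69 - 4P = 4P - 15 → 84 = 8P, so P = 10.5 and Q = 27.

27.00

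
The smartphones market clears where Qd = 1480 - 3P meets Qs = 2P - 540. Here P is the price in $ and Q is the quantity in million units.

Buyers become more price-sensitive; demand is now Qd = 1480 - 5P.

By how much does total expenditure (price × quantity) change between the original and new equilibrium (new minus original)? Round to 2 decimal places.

Solve the original market: 1480 - 3P = 2P - 540, hence P = 404 and Q = 268.
The new curves are Qd = 1480 - 5P (demand) and Qs = 2P - 540 (supply).
New equilibrium: 1480 - 5P = 2P - 540 ⇒ 2020 = 7P ⇒ P = 2020/7 ≈ 288.5714, Q = 260/7 ≈ 37.1429.
Expenditure moves from 404×268 = 108272 to 288.5714×37.1429 = 10718.3673; change = -97553.63.

-97553.63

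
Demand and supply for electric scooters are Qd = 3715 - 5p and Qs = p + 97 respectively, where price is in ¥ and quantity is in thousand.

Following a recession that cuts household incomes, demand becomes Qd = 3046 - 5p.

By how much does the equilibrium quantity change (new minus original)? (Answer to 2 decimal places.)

-111.50

Original equilibrium: 3715 - 5p = p + 97 gives 3618 = 6p, so p = 603 and Q = 700.
The new curves are Qd = 3046 - 5p (demand) and Qs = p + 97 (supply).
Setting them equal: 3046 - 5p = p + 97 → 2949 = 6p, so p = 491.5 and Q = 588.5.
ΔQ = 588.5 − 700 = -111.50.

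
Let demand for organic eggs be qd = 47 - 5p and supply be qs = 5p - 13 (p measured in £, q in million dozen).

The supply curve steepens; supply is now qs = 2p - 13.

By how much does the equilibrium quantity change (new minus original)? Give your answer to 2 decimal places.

-12.86

Initially, 47 - 5p = 5p - 13, so 60 = 10p and p = 6, q = 17.
The new curves are qd = 47 - 5p (demand) and qs = 2p - 13 (supply).
New equilibrium: 47 - 5p = 2p - 13 ⇒ 60 = 7p ⇒ p = 60/7 ≈ 8.5714, q = 29/7 ≈ 4.1429.
Δq = 4.1429 − 17 = -12.86.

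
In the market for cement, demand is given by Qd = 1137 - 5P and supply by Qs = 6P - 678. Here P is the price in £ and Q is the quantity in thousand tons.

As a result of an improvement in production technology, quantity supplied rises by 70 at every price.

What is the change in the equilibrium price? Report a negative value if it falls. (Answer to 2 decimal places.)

-6.36

Original equilibrium: 1137 - 5P = 6P - 678 gives 1815 = 11P, so P = 165 and Q = 312.
After the shift, demand is Qd = 1137 - 5P and supply is Qs = 6P - 608.
Clearing the new market: 1137 - 5P = 6P - 608, so P = 1745/11 ≈ 158.6364 and Q = 3782/11 ≈ 343.8182.
ΔP = 158.6364 − 165 = -6.36.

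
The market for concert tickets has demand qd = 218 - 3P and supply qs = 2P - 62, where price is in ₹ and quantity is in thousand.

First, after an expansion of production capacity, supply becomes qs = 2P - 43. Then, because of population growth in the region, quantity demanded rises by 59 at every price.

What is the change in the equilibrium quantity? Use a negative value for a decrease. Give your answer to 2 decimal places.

+35.00

Solve the original market: 218 - 3P = 2P - 62, hence P = 56 and q = 50.
The new curves are qd = 277 - 3P (demand) and qs = 2P - 43 (supply).
New equilibrium: 277 - 3P = 2P - 43 ⇒ 320 = 5P ⇒ P = 64, q = 85.
Δq = 85 − 50 = +35.00.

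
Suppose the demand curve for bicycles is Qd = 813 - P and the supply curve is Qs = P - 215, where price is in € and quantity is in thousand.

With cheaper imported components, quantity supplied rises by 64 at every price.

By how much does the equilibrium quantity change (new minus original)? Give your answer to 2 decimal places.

+32.00

Initially, 813 - P = P - 215, so 1028 = 2P and P = 514, Q = 299.
The shock moves the curves to Qd = 813 - P and Qs = P - 151.
Setting them equal: 813 - P = P - 151 → 964 = 2P, so P = 482 and Q = 331.
ΔQ = 331 − 299 = +32.00.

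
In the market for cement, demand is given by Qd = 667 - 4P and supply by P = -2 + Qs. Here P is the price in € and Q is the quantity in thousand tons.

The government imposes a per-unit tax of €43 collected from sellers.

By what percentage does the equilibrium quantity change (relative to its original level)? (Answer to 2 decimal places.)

-25.48

Solve the original market: 667 - 4P = P + 2, hence P = 133 and Q = 135.
Since sellers keep the price net of the tax, the effective supply curve becomes Qs = P - 41.
Clearing the new market: 667 - 4P = P - 41, so P = 141.6 and Q = 100.6.
%ΔQ = (100.6 − 135) / 135 × 100 = -25.48%.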